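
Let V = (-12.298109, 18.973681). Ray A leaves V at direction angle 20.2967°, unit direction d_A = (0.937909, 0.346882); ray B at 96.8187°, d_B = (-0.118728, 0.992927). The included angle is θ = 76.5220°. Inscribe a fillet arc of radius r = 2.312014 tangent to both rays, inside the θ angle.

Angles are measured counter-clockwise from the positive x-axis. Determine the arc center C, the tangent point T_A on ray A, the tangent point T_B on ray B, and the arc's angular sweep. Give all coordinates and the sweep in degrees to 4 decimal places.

bisector direction at 58.5577° = (0.521640,0.853166)
center distance |VC| = r/sin(θ/2) = 2.312014/sin(38.2610°) = 3.733603
C = V + |VC|·bis = (-10.3505,22.1591)
T_A = V + ((C−V)·d_A)·d_A = V + 2.9316·d_A = (-9.5485,19.9906)
T_B = V + ((C−V)·d_B)·d_B = V + 2.9316·d_B = (-12.6462,21.8846)
sweep = 180° − θ = 103.4780°

center=(-10.3505,22.1591) T_A=(-9.5485,19.9906) T_B=(-12.6462,21.8846) sweep=103.4780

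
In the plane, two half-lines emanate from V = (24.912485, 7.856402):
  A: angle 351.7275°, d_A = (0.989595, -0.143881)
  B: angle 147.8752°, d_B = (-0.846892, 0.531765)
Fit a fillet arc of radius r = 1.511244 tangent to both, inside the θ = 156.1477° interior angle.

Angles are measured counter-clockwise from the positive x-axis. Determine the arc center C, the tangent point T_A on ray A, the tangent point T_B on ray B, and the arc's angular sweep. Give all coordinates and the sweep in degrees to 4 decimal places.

bisector direction at 69.8014° = (0.345276,0.938501)
center distance |VC| = r/sin(θ/2) = 1.511244/sin(78.0738°) = 1.544584
C = V + |VC|·bis = (25.4458,9.3060)
T_A = V + ((C−V)·d_A)·d_A = V + 0.3192·d_A = (25.2284,7.8105)
T_B = V + ((C−V)·d_B)·d_B = V + 0.3192·d_B = (24.6422,8.0261)
sweep = 180° − θ = 23.8523°

center=(25.4458,9.3060) T_A=(25.2284,7.8105) T_B=(24.6422,8.0261) sweep=23.8523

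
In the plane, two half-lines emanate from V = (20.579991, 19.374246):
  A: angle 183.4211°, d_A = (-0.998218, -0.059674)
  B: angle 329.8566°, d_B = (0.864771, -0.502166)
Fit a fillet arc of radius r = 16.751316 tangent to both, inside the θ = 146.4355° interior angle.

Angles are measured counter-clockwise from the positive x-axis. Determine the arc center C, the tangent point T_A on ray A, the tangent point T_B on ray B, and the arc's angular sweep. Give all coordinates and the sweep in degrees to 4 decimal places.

bisector direction at 256.6388° = (-0.231088,-0.972933)
center distance |VC| = r/sin(θ/2) = 16.751316/sin(73.2177°) = 17.496510
C = V + |VC|·bis = (16.5368,2.3513)
T_A = V + ((C−V)·d_A)·d_A = V + 5.0519·d_A = (15.5371,19.0728)
T_B = V + ((C−V)·d_B)·d_B = V + 5.0519·d_B = (24.9487,16.8374)
sweep = 180° − θ = 33.5645°

center=(16.5368,2.3513) T_A=(15.5371,19.0728) T_B=(24.9487,16.8374) sweep=33.5645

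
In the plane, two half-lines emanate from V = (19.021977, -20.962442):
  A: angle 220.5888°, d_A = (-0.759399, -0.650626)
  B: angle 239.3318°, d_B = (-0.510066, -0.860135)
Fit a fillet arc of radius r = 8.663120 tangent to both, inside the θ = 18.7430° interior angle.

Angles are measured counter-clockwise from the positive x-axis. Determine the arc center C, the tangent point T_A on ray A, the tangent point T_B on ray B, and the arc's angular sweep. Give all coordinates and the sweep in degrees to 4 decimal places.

center=(-15.2037,-61.6937) T_A=(-20.8401,-55.1149) T_B=(-7.7522,-66.1124) sweep=161.2570

bisector direction at 229.9603° = (-0.643318,-0.765599)
center distance |VC| = r/sin(θ/2) = 8.663120/sin(9.3715°) = 53.201764
C = V + |VC|·bis = (-15.2037,-61.6937)
T_A = V + ((C−V)·d_A)·d_A = V + 52.4917·d_A = (-20.8401,-55.1149)
T_B = V + ((C−V)·d_B)·d_B = V + 52.4917·d_B = (-7.7522,-66.1124)
sweep = 180° − θ = 161.2570°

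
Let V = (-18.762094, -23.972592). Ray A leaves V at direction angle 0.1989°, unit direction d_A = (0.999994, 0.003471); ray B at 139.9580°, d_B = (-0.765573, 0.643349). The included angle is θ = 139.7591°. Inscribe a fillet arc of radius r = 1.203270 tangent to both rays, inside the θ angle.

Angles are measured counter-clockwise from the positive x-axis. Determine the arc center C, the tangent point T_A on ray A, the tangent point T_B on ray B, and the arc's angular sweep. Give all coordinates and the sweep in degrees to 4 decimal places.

bisector direction at 70.0784° = (0.340733,0.940160)
center distance |VC| = r/sin(θ/2) = 1.203270/sin(69.8795°) = 1.281477
C = V + |VC|·bis = (-18.3255,-22.7678)
T_A = V + ((C−V)·d_A)·d_A = V + 0.4408·d_A = (-18.3213,-23.9711)
T_B = V + ((C−V)·d_B)·d_B = V + 0.4408·d_B = (-19.0996,-23.6890)
sweep = 180° − θ = 40.2409°

center=(-18.3255,-22.7678) T_A=(-18.3213,-23.9711) T_B=(-19.0996,-23.6890) sweep=40.2409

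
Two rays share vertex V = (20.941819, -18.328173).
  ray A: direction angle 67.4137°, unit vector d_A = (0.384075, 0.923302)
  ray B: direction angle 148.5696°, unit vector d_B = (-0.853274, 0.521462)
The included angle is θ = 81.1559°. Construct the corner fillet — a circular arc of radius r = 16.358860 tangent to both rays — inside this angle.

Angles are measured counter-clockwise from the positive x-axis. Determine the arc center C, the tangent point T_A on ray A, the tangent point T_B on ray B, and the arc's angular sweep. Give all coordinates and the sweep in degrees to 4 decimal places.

center=(13.1739,5.5909) T_A=(28.2781,-0.6921) T_B=(4.6434,-8.3677) sweep=98.8441

bisector direction at 107.9917° = (-0.308878,0.951102)
center distance |VC| = r/sin(θ/2) = 16.358860/sin(40.5780°) = 25.148829
C = V + |VC|·bis = (13.1739,5.5909)
T_A = V + ((C−V)·d_A)·d_A = V + 19.1011·d_A = (28.2781,-0.6921)
T_B = V + ((C−V)·d_B)·d_B = V + 19.1011·d_B = (4.6434,-8.3677)
sweep = 180° − θ = 98.8441°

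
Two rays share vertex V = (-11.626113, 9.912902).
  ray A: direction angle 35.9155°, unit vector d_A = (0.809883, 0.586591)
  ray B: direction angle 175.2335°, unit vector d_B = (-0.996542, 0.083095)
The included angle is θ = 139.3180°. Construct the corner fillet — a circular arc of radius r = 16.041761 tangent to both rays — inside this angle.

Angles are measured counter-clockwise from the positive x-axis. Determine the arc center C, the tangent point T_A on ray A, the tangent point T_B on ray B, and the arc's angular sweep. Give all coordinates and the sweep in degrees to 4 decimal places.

center=(-16.2196,26.3934) T_A=(-6.8097,13.4014) T_B=(-17.5526,10.4071) sweep=40.6820

bisector direction at 105.5745° = (-0.268491,0.963282)
center distance |VC| = r/sin(θ/2) = 16.041761/sin(69.6590°) = 17.108649
C = V + |VC|·bis = (-16.2196,26.3934)
T_A = V + ((C−V)·d_A)·d_A = V + 5.9471·d_A = (-6.8097,13.4014)
T_B = V + ((C−V)·d_B)·d_B = V + 5.9471·d_B = (-17.5526,10.4071)
sweep = 180° − θ = 40.6820°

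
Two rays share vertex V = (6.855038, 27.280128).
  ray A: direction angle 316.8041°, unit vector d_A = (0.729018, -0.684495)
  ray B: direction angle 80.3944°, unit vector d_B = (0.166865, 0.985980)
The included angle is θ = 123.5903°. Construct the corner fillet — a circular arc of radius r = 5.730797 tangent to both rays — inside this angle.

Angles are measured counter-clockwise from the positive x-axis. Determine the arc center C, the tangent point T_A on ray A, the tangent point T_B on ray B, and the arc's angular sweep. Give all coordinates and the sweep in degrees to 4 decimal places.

bisector direction at 18.5992° = (0.947773,0.318947)
center distance |VC| = r/sin(θ/2) = 5.730797/sin(61.7951°) = 6.502933
C = V + |VC|·bis = (13.0183,29.3542)
T_A = V + ((C−V)·d_A)·d_A = V + 3.0735·d_A = (9.0956,25.1764)
T_B = V + ((C−V)·d_B)·d_B = V + 3.0735·d_B = (7.3679,30.3105)
sweep = 180° − θ = 56.4097°

center=(13.0183,29.3542) T_A=(9.0956,25.1764) T_B=(7.3679,30.3105) sweep=56.4097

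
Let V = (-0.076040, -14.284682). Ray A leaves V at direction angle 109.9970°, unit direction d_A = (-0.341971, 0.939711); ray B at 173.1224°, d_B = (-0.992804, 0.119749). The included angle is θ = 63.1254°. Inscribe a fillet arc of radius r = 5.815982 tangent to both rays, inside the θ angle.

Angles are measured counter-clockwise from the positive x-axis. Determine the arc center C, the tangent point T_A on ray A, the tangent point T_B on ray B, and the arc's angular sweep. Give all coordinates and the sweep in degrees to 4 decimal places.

bisector direction at 141.5597° = (-0.783256,0.621699)
center distance |VC| = r/sin(θ/2) = 5.815982/sin(31.5627°) = 11.111261
C = V + |VC|·bis = (-8.7790,-7.3768)
T_A = V + ((C−V)·d_A)·d_A = V + 9.4675·d_A = (-3.3137,-5.3879)
T_B = V + ((C−V)·d_B)·d_B = V + 9.4675·d_B = (-9.4755,-13.1510)
sweep = 180° − θ = 116.8746°

center=(-8.7790,-7.3768) T_A=(-3.3137,-5.3879) T_B=(-9.4755,-13.1510) sweep=116.8746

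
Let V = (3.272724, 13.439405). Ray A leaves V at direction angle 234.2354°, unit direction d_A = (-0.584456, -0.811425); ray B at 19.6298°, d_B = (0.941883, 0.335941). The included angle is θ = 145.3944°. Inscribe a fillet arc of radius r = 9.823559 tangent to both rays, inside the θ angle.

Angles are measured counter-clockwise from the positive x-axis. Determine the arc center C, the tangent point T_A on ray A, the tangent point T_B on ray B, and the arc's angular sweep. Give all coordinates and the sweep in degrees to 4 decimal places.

bisector direction at 306.9326° = (0.600875,-0.799343)
center distance |VC| = r/sin(θ/2) = 9.823559/sin(72.6972°) = 10.289183
C = V + |VC|·bis = (9.4552,5.2148)
T_A = V + ((C−V)·d_A)·d_A = V + 3.0602·d_A = (1.4842,10.9563)
T_B = V + ((C−V)·d_B)·d_B = V + 3.0602·d_B = (6.1551,14.4675)
sweep = 180° − θ = 34.6056°

center=(9.4552,5.2148) T_A=(1.4842,10.9563) T_B=(6.1551,14.4675) sweep=34.6056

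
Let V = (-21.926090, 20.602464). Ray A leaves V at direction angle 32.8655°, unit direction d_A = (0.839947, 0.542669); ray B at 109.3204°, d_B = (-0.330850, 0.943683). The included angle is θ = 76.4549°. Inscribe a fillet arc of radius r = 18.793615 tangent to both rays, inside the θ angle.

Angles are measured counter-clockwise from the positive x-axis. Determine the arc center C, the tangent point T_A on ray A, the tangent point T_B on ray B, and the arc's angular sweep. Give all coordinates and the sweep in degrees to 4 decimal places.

bisector direction at 71.0929° = (0.324034,0.946045)
center distance |VC| = r/sin(θ/2) = 18.793615/sin(38.2274°) = 30.371810
C = V + |VC|·bis = (-12.0846,49.3356)
T_A = V + ((C−V)·d_A)·d_A = V + 23.8589·d_A = (-1.8859,33.5499)
T_B = V + ((C−V)·d_B)·d_B = V + 23.8589·d_B = (-29.8198,43.1177)
sweep = 180° − θ = 103.5451°

center=(-12.0846,49.3356) T_A=(-1.8859,33.5499) T_B=(-29.8198,43.1177) sweep=103.5451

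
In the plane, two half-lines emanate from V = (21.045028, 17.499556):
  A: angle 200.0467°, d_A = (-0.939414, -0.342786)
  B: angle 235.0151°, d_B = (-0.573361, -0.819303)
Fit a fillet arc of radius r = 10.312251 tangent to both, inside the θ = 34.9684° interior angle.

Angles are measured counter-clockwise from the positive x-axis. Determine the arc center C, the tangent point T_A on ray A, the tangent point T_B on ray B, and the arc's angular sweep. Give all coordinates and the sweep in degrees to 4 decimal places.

bisector direction at 217.5309° = (-0.793025,-0.609189)
center distance |VC| = r/sin(θ/2) = 10.312251/sin(17.4842°) = 34.323510
C = V + |VC|·bis = (-6.1744,-3.4100)
T_A = V + ((C−V)·d_A)·d_A = V + 32.7378·d_A = (-9.7093,6.2775)
T_B = V + ((C−V)·d_B)·d_B = V + 32.7378·d_B = (2.2745,-9.3226)
sweep = 180° − θ = 145.0316°

center=(-6.1744,-3.4100) T_A=(-9.7093,6.2775) T_B=(2.2745,-9.3226) sweep=145.0316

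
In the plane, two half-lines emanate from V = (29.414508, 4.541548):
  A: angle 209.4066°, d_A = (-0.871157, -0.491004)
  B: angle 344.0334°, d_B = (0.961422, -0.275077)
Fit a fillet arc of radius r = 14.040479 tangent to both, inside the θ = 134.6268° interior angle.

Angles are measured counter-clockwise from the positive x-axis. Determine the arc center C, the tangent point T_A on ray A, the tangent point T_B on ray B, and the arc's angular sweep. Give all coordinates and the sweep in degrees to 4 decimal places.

center=(31.1953,-10.5718) T_A=(24.3013,1.6596) T_B=(35.0575,2.9270) sweep=45.3732

bisector direction at 276.7200° = (0.117017,-0.993130)
center distance |VC| = r/sin(θ/2) = 14.040479/sin(67.3134°) = 15.217915
C = V + |VC|·bis = (31.1953,-10.5718)
T_A = V + ((C−V)·d_A)·d_A = V + 5.8694·d_A = (24.3013,1.6596)
T_B = V + ((C−V)·d_B)·d_B = V + 5.8694·d_B = (35.0575,2.9270)
sweep = 180° − θ = 45.3732°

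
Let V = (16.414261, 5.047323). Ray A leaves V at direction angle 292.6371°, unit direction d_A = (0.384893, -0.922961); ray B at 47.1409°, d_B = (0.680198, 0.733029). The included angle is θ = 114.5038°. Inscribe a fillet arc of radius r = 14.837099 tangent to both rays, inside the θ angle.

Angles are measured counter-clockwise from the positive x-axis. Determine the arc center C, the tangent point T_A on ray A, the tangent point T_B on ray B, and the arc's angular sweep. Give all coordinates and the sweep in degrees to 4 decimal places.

bisector direction at 349.8890° = (0.984469,-0.175556)
center distance |VC| = r/sin(θ/2) = 14.837099/sin(57.2519°) = 17.641016
C = V + |VC|·bis = (33.7813,1.9503)
T_A = V + ((C−V)·d_A)·d_A = V + 9.5428·d_A = (20.0872,-3.7604)
T_B = V + ((C−V)·d_B)·d_B = V + 9.5428·d_B = (22.9053,12.0425)
sweep = 180° − θ = 65.4962°

center=(33.7813,1.9503) T_A=(20.0872,-3.7604) T_B=(22.9053,12.0425) sweep=65.4962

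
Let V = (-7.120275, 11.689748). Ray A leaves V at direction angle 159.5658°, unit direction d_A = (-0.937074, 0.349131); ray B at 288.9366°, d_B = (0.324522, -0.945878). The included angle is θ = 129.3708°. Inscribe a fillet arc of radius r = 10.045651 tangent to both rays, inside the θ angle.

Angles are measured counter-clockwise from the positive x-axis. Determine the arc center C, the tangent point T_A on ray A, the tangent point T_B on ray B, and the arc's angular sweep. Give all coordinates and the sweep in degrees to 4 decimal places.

center=(-15.0802,3.9352) T_A=(-11.5730,13.3487) T_B=(-5.5782,7.1952) sweep=50.6292

bisector direction at 224.2512° = (-0.716287,-0.697805)
center distance |VC| = r/sin(θ/2) = 10.045651/sin(64.6854°) = 11.112770
C = V + |VC|·bis = (-15.0802,3.9352)
T_A = V + ((C−V)·d_A)·d_A = V + 4.7517·d_A = (-11.5730,13.3487)
T_B = V + ((C−V)·d_B)·d_B = V + 4.7517·d_B = (-5.5782,7.1952)
sweep = 180° − θ = 50.6292°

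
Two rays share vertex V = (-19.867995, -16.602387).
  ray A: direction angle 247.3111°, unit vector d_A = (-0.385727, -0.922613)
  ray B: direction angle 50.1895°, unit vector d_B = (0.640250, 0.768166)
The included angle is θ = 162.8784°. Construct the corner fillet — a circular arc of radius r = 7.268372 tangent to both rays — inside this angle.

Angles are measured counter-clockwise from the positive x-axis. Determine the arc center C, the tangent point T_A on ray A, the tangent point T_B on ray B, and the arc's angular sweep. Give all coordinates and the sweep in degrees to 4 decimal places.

bisector direction at 328.7503° = (0.854915,-0.518769)
center distance |VC| = r/sin(θ/2) = 7.268372/sin(81.4392°) = 7.350265
C = V + |VC|·bis = (-13.5841,-20.4155)
T_A = V + ((C−V)·d_A)·d_A = V + 1.0942·d_A = (-20.2900,-17.6119)
T_B = V + ((C−V)·d_B)·d_B = V + 1.0942·d_B = (-19.1675,-15.7619)
sweep = 180° − θ = 17.1216°

center=(-13.5841,-20.4155) T_A=(-20.2900,-17.6119) T_B=(-19.1675,-15.7619) sweep=17.1216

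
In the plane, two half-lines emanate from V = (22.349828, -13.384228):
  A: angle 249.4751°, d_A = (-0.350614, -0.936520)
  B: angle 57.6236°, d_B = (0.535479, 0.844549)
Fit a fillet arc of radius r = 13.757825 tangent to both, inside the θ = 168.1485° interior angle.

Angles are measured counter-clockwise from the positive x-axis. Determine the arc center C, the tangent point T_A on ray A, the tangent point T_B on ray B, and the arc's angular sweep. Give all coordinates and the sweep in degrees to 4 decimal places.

bisector direction at 333.5494° = (0.895318,-0.445427)
center distance |VC| = r/sin(θ/2) = 13.757825/sin(84.0743°) = 13.831735
C = V + |VC|·bis = (34.7336,-19.5453)
T_A = V + ((C−V)·d_A)·d_A = V + 1.4280·d_A = (21.8492,-14.7216)
T_B = V + ((C−V)·d_B)·d_B = V + 1.4280·d_B = (23.1145,-12.1782)
sweep = 180° − θ = 11.8515°

center=(34.7336,-19.5453) T_A=(21.8492,-14.7216) T_B=(23.1145,-12.1782) sweep=11.8515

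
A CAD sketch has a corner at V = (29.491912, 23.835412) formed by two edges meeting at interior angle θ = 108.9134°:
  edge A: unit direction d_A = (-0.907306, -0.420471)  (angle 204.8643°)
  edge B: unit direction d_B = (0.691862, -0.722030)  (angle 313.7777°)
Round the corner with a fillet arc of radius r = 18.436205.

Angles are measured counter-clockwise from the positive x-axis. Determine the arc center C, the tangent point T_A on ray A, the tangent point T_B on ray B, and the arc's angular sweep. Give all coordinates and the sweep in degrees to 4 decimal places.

center=(25.2933,1.5699) T_A=(17.5414,18.2972) T_B=(38.6047,14.3252) sweep=71.0866

bisector direction at 259.3210° = (-0.185306,-0.982681)
center distance |VC| = r/sin(θ/2) = 18.436205/sin(54.4567°) = 22.657907
C = V + |VC|·bis = (25.2933,1.5699)
T_A = V + ((C−V)·d_A)·d_A = V + 13.1715·d_A = (17.5414,18.2972)
T_B = V + ((C−V)·d_B)·d_B = V + 13.1715·d_B = (38.6047,14.3252)
sweep = 180° − θ = 71.0866°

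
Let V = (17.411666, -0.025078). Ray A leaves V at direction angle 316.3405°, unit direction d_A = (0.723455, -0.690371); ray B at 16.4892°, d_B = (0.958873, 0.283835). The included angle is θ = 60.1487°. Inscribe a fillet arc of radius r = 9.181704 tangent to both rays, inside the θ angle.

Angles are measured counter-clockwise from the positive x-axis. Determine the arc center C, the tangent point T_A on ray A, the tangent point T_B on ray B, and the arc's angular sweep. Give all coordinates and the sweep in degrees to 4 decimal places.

center=(35.2213,-4.3288) T_A=(28.8825,-10.9713) T_B=(32.6152,4.4753) sweep=119.8513

bisector direction at 346.4149° = (0.972022,-0.234890)
center distance |VC| = r/sin(θ/2) = 9.181704/sin(30.0743°) = 18.322242
C = V + |VC|·bis = (35.2213,-4.3288)
T_A = V + ((C−V)·d_A)·d_A = V + 15.8556·d_A = (28.8825,-10.9713)
T_B = V + ((C−V)·d_B)·d_B = V + 15.8556·d_B = (32.6152,4.4753)
sweep = 180° − θ = 119.8513°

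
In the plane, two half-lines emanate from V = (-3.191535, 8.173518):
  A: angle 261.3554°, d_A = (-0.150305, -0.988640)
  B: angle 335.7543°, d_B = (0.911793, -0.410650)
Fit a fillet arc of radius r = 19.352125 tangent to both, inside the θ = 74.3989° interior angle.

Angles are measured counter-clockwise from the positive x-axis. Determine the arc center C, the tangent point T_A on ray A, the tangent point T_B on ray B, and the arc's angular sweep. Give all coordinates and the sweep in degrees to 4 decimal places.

bisector direction at 298.5548° = (0.478000,-0.878360)
center distance |VC| = r/sin(θ/2) = 19.352125/sin(37.1994°) = 32.008598
C = V + |VC|·bis = (12.1086,-19.9416)
T_A = V + ((C−V)·d_A)·d_A = V + 25.4960·d_A = (-7.0237,-17.0328)
T_B = V + ((C−V)·d_B)·d_B = V + 25.4960·d_B = (20.0555,-2.2964)
sweep = 180° − θ = 105.6011°

center=(12.1086,-19.9416) T_A=(-7.0237,-17.0328) T_B=(20.0555,-2.2964) sweep=105.6011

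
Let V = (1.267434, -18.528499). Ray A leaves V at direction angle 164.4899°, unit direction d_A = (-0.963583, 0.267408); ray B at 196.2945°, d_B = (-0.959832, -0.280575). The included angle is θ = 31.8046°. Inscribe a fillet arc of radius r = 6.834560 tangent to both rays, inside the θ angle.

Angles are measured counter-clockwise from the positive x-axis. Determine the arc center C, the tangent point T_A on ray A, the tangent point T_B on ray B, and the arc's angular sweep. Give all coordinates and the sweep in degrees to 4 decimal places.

center=(-23.6758,-18.6992) T_A=(-21.8482,-12.1136) T_B=(-21.7582,-25.2593) sweep=148.1954

bisector direction at 180.3922° = (-0.999977,-0.006845)
center distance |VC| = r/sin(θ/2) = 6.834560/sin(15.9023°) = 24.943848
C = V + |VC|·bis = (-23.6758,-18.6992)
T_A = V + ((C−V)·d_A)·d_A = V + 23.9893·d_A = (-21.8482,-12.1136)
T_B = V + ((C−V)·d_B)·d_B = V + 23.9893·d_B = (-21.7582,-25.2593)
sweep = 180° − θ = 148.1954°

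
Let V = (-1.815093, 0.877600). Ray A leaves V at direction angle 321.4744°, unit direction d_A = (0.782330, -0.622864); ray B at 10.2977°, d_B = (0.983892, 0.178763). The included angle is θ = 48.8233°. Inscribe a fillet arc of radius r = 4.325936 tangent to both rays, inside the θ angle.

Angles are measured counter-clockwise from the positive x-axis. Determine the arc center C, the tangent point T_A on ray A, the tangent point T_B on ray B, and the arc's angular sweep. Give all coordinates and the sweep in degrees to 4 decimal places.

center=(8.3360,-1.6748) T_A=(5.6415,-5.0591) T_B=(7.5627,2.5814) sweep=131.1767

bisector direction at 345.8861° = (0.969813,-0.243851)
center distance |VC| = r/sin(θ/2) = 4.325936/sin(24.4117°) = 10.467082
C = V + |VC|·bis = (8.3360,-1.6748)
T_A = V + ((C−V)·d_A)·d_A = V + 9.5313·d_A = (5.6415,-5.0591)
T_B = V + ((C−V)·d_B)·d_B = V + 9.5313·d_B = (7.5627,2.5814)
sweep = 180° − θ = 131.1767°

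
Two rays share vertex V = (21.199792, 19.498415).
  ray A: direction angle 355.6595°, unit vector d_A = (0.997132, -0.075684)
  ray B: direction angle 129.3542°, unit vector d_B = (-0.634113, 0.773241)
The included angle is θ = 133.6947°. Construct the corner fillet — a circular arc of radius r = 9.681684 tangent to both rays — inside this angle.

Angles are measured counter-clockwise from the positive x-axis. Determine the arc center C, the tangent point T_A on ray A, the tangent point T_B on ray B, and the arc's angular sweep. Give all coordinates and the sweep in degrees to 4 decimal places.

bisector direction at 62.5068° = (0.461643,0.887066)
center distance |VC| = r/sin(θ/2) = 9.681684/sin(66.8474°) = 10.529743
C = V + |VC|·bis = (26.0608,28.8390)
T_A = V + ((C−V)·d_A)·d_A = V + 4.1401·d_A = (25.3280,19.1851)
T_B = V + ((C−V)·d_B)·d_B = V + 4.1401·d_B = (18.5745,22.6997)
sweep = 180° − θ = 46.3053°

center=(26.0608,28.8390) T_A=(25.3280,19.1851) T_B=(18.5745,22.6997) sweep=46.3053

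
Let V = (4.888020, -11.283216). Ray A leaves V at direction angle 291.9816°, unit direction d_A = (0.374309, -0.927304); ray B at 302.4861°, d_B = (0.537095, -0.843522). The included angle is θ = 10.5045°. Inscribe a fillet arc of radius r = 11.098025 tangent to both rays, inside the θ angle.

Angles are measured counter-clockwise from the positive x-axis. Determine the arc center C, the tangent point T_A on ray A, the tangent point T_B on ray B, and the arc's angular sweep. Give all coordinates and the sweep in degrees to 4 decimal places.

center=(60.3684,-119.0797) T_A=(50.0772,-123.2338) T_B=(69.7298,-113.1190) sweep=169.4955

bisector direction at 297.2339° = (0.457623,-0.889146)
center distance |VC| = r/sin(θ/2) = 11.098025/sin(5.2523°) = 121.235932
C = V + |VC|·bis = (60.3684,-119.0797)
T_A = V + ((C−V)·d_A)·d_A = V + 120.7269·d_A = (50.0772,-123.2338)
T_B = V + ((C−V)·d_B)·d_B = V + 120.7269·d_B = (69.7298,-113.1190)
sweep = 180° − θ = 169.4955°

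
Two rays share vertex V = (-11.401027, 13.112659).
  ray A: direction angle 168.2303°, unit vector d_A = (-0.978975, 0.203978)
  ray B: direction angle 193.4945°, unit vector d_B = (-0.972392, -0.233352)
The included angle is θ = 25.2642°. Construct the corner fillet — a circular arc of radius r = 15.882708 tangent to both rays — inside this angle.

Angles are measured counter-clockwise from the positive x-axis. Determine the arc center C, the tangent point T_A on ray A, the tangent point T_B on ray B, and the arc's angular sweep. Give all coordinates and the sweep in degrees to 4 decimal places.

bisector direction at 180.8624° = (-0.999887,-0.015051)
center distance |VC| = r/sin(θ/2) = 15.882708/sin(12.6321°) = 72.626597
C = V + |VC|·bis = (-84.0194,12.0195)
T_A = V + ((C−V)·d_A)·d_A = V + 70.8686·d_A = (-80.7797,27.5683)
T_B = V + ((C−V)·d_B)·d_B = V + 70.8686·d_B = (-80.3131,-3.4247)
sweep = 180° − θ = 154.7358°

center=(-84.0194,12.0195) T_A=(-80.7797,27.5683) T_B=(-80.3131,-3.4247) sweep=154.7358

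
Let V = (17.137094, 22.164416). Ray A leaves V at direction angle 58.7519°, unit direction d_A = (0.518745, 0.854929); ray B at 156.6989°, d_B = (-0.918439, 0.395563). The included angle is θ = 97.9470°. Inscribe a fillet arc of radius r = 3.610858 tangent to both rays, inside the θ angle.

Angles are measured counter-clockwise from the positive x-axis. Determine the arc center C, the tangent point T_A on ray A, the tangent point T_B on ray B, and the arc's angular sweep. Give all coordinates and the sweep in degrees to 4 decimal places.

center=(15.6799,26.7235) T_A=(18.7669,24.8504) T_B=(14.2515,23.4072) sweep=82.0530

bisector direction at 107.7254° = (-0.304455,0.952527)
center distance |VC| = r/sin(θ/2) = 3.610858/sin(48.9735°) = 4.786359
C = V + |VC|·bis = (15.6799,26.7235)
T_A = V + ((C−V)·d_A)·d_A = V + 3.1418·d_A = (18.7669,24.8504)
T_B = V + ((C−V)·d_B)·d_B = V + 3.1418·d_B = (14.2515,23.4072)
sweep = 180° − θ = 82.0530°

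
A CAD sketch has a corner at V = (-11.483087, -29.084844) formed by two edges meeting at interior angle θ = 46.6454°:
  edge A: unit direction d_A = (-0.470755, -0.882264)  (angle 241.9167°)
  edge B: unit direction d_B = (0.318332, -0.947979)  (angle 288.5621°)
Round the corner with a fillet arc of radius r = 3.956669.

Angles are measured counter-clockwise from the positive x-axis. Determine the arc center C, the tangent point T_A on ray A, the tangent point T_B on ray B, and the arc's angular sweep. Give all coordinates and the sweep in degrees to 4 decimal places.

bisector direction at 265.2394° = (-0.082993,-0.996550)
center distance |VC| = r/sin(θ/2) = 3.956669/sin(23.3227°) = 9.993876
C = V + |VC|·bis = (-12.3125,-39.0442)
T_A = V + ((C−V)·d_A)·d_A = V + 9.1773·d_A = (-15.8033,-37.1816)
T_B = V + ((C−V)·d_B)·d_B = V + 9.1773·d_B = (-8.5617,-37.7847)
sweep = 180° − θ = 133.3546°

center=(-12.3125,-39.0442) T_A=(-15.8033,-37.1816) T_B=(-8.5617,-37.7847) sweep=133.3546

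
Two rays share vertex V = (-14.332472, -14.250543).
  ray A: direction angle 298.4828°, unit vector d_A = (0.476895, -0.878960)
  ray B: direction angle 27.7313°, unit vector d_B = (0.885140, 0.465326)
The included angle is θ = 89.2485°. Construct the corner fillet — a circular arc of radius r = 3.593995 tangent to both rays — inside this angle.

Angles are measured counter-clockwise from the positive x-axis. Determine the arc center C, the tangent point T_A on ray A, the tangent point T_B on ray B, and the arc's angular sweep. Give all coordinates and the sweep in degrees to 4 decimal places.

bisector direction at 343.1070° = (0.956849,-0.290584)
center distance |VC| = r/sin(θ/2) = 3.593995/sin(44.6243°) = 5.116340
C = V + |VC|·bis = (-9.4369,-15.7373)
T_A = V + ((C−V)·d_A)·d_A = V + 3.6414·d_A = (-12.5959,-17.4512)
T_B = V + ((C−V)·d_B)·d_B = V + 3.6414·d_B = (-11.1093,-12.5561)
sweep = 180° − θ = 90.7515°

center=(-9.4369,-15.7373) T_A=(-12.5959,-17.4512) T_B=(-11.1093,-12.5561) sweep=90.7515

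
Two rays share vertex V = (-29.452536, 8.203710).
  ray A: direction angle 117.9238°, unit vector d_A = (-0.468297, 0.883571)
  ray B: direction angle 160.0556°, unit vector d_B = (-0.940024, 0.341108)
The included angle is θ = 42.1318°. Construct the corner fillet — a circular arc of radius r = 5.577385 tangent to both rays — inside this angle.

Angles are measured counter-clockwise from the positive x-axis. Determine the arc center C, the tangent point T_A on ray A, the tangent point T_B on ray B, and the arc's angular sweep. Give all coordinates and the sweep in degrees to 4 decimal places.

bisector direction at 138.9897° = (-0.754592,0.656195)
center distance |VC| = r/sin(θ/2) = 5.577385/sin(21.0659°) = 15.516809
C = V + |VC|·bis = (-41.1614,18.3858)
T_A = V + ((C−V)·d_A)·d_A = V + 14.4798·d_A = (-36.2334,20.9976)
T_B = V + ((C−V)·d_B)·d_B = V + 14.4798·d_B = (-43.0639,13.1429)
sweep = 180° − θ = 137.8682°

center=(-41.1614,18.3858) T_A=(-36.2334,20.9976) T_B=(-43.0639,13.1429) sweep=137.8682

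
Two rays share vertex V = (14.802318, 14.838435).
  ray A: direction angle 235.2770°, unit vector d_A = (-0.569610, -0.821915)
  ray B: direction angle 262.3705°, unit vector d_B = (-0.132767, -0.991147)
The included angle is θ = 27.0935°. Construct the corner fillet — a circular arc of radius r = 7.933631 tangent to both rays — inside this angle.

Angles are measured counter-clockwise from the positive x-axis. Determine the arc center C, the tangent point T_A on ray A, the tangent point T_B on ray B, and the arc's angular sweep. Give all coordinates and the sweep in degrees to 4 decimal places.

bisector direction at 248.8238° = (-0.361238,-0.932474)
center distance |VC| = r/sin(θ/2) = 7.933631/sin(13.5467°) = 33.869858
C = V + |VC|·bis = (2.5672,-16.7443)
T_A = V + ((C−V)·d_A)·d_A = V + 32.9276·d_A = (-3.9535,-12.2252)
T_B = V + ((C−V)·d_B)·d_B = V + 32.9276·d_B = (10.4306,-17.7976)
sweep = 180° − θ = 152.9065°

center=(2.5672,-16.7443) T_A=(-3.9535,-12.2252) T_B=(10.4306,-17.7976) sweep=152.9065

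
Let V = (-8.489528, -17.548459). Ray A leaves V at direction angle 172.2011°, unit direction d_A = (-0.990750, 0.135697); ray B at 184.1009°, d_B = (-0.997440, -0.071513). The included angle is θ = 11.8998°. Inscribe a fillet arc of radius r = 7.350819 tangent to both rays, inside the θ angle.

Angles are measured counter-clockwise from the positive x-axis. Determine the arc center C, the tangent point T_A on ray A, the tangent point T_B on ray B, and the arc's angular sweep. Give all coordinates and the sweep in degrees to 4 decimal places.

center=(-79.3662,-15.2604) T_A=(-78.3687,-7.9776) T_B=(-78.8405,-22.5924) sweep=168.1002

bisector direction at 178.1510° = (-0.999479,0.032266)
center distance |VC| = r/sin(θ/2) = 7.350819/sin(5.9499°) = 70.913601
C = V + |VC|·bis = (-79.3662,-15.2604)
T_A = V + ((C−V)·d_A)·d_A = V + 70.5316·d_A = (-78.3687,-7.9776)
T_B = V + ((C−V)·d_B)·d_B = V + 70.5316·d_B = (-78.8405,-22.5924)
sweep = 180° − θ = 168.1002°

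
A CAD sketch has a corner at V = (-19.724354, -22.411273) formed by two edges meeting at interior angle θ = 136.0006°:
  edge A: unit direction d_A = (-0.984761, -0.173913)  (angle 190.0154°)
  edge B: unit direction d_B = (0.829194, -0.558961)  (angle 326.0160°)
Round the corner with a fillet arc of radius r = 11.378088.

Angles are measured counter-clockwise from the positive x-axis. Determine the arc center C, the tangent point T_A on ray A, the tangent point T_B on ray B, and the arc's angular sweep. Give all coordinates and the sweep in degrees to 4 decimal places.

bisector direction at 258.0157° = (-0.207644,-0.978205)
center distance |VC| = r/sin(θ/2) = 11.378088/sin(68.0003°) = 12.271637
C = V + |VC|·bis = (-22.2725,-34.4154)
T_A = V + ((C−V)·d_A)·d_A = V + 4.5970·d_A = (-24.2513,-23.2107)
T_B = V + ((C−V)·d_B)·d_B = V + 4.5970·d_B = (-15.9126,-24.9808)
sweep = 180° − θ = 43.9994°

center=(-22.2725,-34.4154) T_A=(-24.2513,-23.2107) T_B=(-15.9126,-24.9808) sweep=43.9994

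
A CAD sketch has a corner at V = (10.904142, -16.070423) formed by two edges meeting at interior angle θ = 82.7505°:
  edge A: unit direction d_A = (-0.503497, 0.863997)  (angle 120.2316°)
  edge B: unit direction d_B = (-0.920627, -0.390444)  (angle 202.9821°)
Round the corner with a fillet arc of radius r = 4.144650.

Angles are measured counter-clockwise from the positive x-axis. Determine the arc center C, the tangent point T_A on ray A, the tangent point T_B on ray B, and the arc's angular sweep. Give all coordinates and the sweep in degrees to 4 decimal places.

bisector direction at 161.6068° = (-0.948914,0.315536)
center distance |VC| = r/sin(θ/2) = 4.144650/sin(41.3753°) = 6.270388
C = V + |VC|·bis = (4.9541,-14.0919)
T_A = V + ((C−V)·d_A)·d_A = V + 4.7053·d_A = (8.5351,-12.0051)
T_B = V + ((C−V)·d_B)·d_B = V + 4.7053·d_B = (6.5723,-17.9076)
sweep = 180° − θ = 97.2495°

center=(4.9541,-14.0919) T_A=(8.5351,-12.0051) T_B=(6.5723,-17.9076) sweep=97.2495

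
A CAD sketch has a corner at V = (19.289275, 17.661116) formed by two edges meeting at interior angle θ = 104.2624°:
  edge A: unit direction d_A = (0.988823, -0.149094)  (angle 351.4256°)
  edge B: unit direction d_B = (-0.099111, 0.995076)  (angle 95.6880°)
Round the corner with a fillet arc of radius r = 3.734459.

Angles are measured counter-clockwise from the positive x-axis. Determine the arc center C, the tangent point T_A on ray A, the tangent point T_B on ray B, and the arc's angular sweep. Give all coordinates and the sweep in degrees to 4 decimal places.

center=(22.7175,20.9209) T_A=(22.1608,17.2282) T_B=(19.0015,20.5508) sweep=75.7376

bisector direction at 43.5568° = (0.724692,0.689073)
center distance |VC| = r/sin(θ/2) = 3.734459/sin(52.1312°) = 4.730646
C = V + |VC|·bis = (22.7175,20.9209)
T_A = V + ((C−V)·d_A)·d_A = V + 2.9039·d_A = (22.1608,17.2282)
T_B = V + ((C−V)·d_B)·d_B = V + 2.9039·d_B = (19.0015,20.5508)
sweep = 180° − θ = 75.7376°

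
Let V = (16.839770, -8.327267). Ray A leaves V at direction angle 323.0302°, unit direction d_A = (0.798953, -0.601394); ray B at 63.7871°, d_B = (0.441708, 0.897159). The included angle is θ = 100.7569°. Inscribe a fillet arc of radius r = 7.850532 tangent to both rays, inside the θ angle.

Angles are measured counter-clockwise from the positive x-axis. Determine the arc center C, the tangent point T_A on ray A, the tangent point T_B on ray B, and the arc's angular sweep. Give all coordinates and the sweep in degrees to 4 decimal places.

bisector direction at 13.4086° = (0.972741,0.231895)
center distance |VC| = r/sin(θ/2) = 7.850532/sin(50.3785°) = 10.191877
C = V + |VC|·bis = (26.7538,-5.9638)
T_A = V + ((C−V)·d_A)·d_A = V + 6.4995·d_A = (22.0326,-12.2360)
T_B = V + ((C−V)·d_B)·d_B = V + 6.4995·d_B = (19.7107,-2.4962)
sweep = 180° − θ = 79.2431°

center=(26.7538,-5.9638) T_A=(22.0326,-12.2360) T_B=(19.7107,-2.4962) sweep=79.2431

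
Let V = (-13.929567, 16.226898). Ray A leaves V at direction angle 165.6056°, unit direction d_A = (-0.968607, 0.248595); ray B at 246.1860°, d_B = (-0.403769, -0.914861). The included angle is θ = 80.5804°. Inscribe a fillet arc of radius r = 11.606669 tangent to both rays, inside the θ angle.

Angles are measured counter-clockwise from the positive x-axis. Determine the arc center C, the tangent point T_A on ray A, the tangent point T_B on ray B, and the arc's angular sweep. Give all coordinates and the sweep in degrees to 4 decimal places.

bisector direction at 205.8958° = (-0.899590,-0.436736)
center distance |VC| = r/sin(θ/2) = 11.606669/sin(40.2902°) = 17.948661
C = V + |VC|·bis = (-30.0760,8.3881)
T_A = V + ((C−V)·d_A)·d_A = V + 13.6909·d_A = (-27.1906,19.6304)
T_B = V + ((C−V)·d_B)·d_B = V + 13.6909·d_B = (-19.4575,3.7017)
sweep = 180° − θ = 99.4196°

center=(-30.0760,8.3881) T_A=(-27.1906,19.6304) T_B=(-19.4575,3.7017) sweep=99.4196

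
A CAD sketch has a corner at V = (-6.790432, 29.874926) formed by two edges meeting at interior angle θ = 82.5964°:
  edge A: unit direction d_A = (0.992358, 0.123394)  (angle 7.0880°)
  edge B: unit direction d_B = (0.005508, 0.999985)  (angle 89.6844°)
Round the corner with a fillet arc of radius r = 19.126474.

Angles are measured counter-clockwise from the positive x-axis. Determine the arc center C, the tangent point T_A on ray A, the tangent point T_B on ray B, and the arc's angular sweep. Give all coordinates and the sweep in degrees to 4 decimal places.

center=(12.4557,51.5418) T_A=(14.8158,32.5615) T_B=(-6.6705,51.6472) sweep=97.4036

bisector direction at 48.3862° = (0.664106,0.747638)
center distance |VC| = r/sin(θ/2) = 19.126474/sin(41.2982°) = 28.980469
C = V + |VC|·bis = (12.4557,51.5418)
T_A = V + ((C−V)·d_A)·d_A = V + 21.7726·d_A = (14.8158,32.5615)
T_B = V + ((C−V)·d_B)·d_B = V + 21.7726·d_B = (-6.6705,51.6472)
sweep = 180° − θ = 97.4036°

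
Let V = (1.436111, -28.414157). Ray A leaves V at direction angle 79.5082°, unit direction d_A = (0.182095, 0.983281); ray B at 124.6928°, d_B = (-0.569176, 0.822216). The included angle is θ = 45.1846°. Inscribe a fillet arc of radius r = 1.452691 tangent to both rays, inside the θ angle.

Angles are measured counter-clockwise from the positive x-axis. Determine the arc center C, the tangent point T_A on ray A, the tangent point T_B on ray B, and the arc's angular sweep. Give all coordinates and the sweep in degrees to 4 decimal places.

bisector direction at 102.1005° = (-0.209627,0.977781)
center distance |VC| = r/sin(θ/2) = 1.452691/sin(22.5923°) = 3.781363
C = V + |VC|·bis = (0.6434,-24.7168)
T_A = V + ((C−V)·d_A)·d_A = V + 3.4912·d_A = (2.0718,-24.9813)
T_B = V + ((C−V)·d_B)·d_B = V + 3.4912·d_B = (-0.5510,-25.5436)
sweep = 180° − θ = 134.8154°

center=(0.6434,-24.7168) T_A=(2.0718,-24.9813) T_B=(-0.5510,-25.5436) sweep=134.8154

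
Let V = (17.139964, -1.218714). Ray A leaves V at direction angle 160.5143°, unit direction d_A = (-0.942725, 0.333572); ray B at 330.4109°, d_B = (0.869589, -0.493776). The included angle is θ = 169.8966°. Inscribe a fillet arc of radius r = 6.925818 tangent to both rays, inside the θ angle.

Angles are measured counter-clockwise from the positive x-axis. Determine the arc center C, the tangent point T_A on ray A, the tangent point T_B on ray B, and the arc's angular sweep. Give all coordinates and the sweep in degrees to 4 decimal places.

center=(14.2525,-7.5436) T_A=(16.5628,-1.0145) T_B=(17.6724,-1.5210) sweep=10.1034

bisector direction at 245.4626° = (-0.415287,-0.909690)
center distance |VC| = r/sin(θ/2) = 6.925818/sin(84.9483°) = 6.952825
C = V + |VC|·bis = (14.2525,-7.5436)
T_A = V + ((C−V)·d_A)·d_A = V + 0.6122·d_A = (16.5628,-1.0145)
T_B = V + ((C−V)·d_B)·d_B = V + 0.6122·d_B = (17.6724,-1.5210)
sweep = 180° − θ = 10.1034°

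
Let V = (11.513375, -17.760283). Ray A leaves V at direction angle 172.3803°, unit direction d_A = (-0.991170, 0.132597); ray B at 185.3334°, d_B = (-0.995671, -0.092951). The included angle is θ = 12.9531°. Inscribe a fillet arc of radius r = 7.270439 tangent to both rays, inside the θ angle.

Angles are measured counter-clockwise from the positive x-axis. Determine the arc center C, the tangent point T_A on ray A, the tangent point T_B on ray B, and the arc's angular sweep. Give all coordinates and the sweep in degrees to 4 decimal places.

bisector direction at 178.8569° = (-0.999801,0.019950)
center distance |VC| = r/sin(θ/2) = 7.270439/sin(6.4765°) = 64.456215
C = V + |VC|·bis = (-52.9300,-16.4744)
T_A = V + ((C−V)·d_A)·d_A = V + 64.0449·d_A = (-51.9660,-9.2681)
T_B = V + ((C−V)·d_B)·d_B = V + 64.0449·d_B = (-52.2542,-23.7133)
sweep = 180° − θ = 167.0469°

center=(-52.9300,-16.4744) T_A=(-51.9660,-9.2681) T_B=(-52.2542,-23.7133) sweep=167.0469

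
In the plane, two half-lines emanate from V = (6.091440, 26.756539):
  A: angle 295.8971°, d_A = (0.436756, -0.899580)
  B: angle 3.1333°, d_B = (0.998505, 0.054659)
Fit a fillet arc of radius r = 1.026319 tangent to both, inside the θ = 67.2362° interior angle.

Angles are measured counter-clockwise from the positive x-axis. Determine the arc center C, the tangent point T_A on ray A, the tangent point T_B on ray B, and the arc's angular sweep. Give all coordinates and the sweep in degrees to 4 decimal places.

bisector direction at 329.5152° = (0.861764,-0.507310)
center distance |VC| = r/sin(θ/2) = 1.026319/sin(33.6181°) = 1.853717
C = V + |VC|·bis = (7.6889,25.8161)
T_A = V + ((C−V)·d_A)·d_A = V + 1.5437·d_A = (6.7657,25.3679)
T_B = V + ((C−V)·d_B)·d_B = V + 1.5437·d_B = (7.6328,26.8409)
sweep = 180° − θ = 112.7638°

center=(7.6889,25.8161) T_A=(6.7657,25.3679) T_B=(7.6328,26.8409) sweep=112.7638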